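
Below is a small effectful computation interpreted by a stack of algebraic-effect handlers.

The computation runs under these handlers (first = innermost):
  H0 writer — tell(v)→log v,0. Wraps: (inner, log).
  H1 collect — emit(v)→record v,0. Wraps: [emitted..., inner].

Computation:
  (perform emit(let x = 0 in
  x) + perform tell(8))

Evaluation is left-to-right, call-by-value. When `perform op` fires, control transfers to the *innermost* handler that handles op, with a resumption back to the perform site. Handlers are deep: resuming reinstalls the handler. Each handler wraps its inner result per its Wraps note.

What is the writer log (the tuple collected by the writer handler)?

Answer: (8)

Evaluation trace:
emit(0) @ H1 ⇒ out+=0
tell(8) @ H0 ⇒ log+=8
H0 returns (0, (8))
H1 returns [0, (0, (8))]
= [0, (0, (8))]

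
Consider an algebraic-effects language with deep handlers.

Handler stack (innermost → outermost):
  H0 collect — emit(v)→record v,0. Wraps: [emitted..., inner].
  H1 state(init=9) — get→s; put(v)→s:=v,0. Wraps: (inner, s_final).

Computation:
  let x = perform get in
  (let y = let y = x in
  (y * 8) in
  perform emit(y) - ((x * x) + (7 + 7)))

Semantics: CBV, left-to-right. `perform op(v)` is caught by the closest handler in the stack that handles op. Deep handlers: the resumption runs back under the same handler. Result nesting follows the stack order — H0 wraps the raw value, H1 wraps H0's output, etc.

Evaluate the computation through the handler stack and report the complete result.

Answer: ([72, -95], 9)

Working:
get @ H1 ⇒ 9
emit(72) @ H0 ⇒ out+=72
H0 returns [72, -95]
H1 returns ([72, -95], 9)
= ([72, -95], 9)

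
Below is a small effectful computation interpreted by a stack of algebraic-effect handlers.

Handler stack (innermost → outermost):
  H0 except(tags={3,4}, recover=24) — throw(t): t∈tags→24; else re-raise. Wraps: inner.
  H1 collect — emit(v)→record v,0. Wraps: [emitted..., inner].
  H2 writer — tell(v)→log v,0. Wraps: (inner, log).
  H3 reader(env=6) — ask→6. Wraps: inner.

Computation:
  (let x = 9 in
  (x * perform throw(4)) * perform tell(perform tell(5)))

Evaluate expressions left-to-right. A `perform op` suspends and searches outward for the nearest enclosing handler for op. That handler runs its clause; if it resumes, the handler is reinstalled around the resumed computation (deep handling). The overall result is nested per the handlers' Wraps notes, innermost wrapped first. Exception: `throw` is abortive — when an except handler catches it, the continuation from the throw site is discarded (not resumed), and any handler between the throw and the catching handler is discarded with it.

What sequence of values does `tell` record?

Evaluation trace:
throw(4) @ H0 caught ⇒ 24
H1 returns [24]
H2 returns ([24], ())
H3 returns ([24], ())
= ([24], ())

Answer: ()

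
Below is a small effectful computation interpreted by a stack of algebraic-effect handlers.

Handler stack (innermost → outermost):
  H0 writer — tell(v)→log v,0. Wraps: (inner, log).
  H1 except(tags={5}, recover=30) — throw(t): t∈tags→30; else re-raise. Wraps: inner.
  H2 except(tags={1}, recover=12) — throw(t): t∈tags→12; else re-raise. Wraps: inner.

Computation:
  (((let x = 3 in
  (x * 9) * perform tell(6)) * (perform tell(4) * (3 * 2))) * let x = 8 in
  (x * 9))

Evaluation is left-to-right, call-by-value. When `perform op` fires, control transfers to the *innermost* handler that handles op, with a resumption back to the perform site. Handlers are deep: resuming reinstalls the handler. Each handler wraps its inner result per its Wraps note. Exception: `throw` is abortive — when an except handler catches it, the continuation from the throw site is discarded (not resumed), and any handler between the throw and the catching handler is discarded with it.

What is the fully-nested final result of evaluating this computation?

Step-by-step:
tell(6) @ H0 ⇒ log+=6
tell(4) @ H0 ⇒ log+=4
H0 returns (0, (6, 4))
H1 returns (0, (6, 4))
H2 returns (0, (6, 4))
= (0, (6, 4))

Answer: (0, (6, 4))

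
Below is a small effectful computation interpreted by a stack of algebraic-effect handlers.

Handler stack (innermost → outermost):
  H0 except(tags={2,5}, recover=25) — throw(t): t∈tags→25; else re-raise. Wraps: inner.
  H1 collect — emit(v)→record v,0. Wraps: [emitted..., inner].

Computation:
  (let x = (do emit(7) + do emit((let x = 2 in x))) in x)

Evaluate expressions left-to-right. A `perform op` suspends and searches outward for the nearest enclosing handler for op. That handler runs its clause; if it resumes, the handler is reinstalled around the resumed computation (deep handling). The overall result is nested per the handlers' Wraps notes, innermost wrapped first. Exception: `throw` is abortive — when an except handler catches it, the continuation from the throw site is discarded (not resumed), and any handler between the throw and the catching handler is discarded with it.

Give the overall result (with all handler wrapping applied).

Evaluation trace:
emit(7) @ H1 ⇒ out+=7
emit(2) @ H1 ⇒ out+=2
H0 returns 0
H1 returns [7, 2, 0]
= [7, 2, 0]

Answer: [7, 2, 0]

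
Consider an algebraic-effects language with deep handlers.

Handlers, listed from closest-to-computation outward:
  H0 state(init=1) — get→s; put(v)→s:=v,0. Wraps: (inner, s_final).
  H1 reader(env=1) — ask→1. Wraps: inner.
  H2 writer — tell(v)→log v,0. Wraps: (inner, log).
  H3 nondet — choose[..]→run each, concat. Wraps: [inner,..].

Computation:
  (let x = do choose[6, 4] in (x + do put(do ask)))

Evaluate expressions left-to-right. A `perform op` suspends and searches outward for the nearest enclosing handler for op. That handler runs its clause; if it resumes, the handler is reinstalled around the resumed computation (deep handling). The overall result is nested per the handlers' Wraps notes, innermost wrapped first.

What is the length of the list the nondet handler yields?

Working:
choose[6, 4] @ H3
  branch[0] choose=6:
    ask @ H1 ⇒ 1
    put(1) @ H0 ⇒ s:=1
    H0 returns (6, 1)
    H1 returns (6, 1)
    H2 returns ((6, 1), ())
    H3 returns [((6, 1), ())]
  branch[1] choose=4:
    ask @ H1 ⇒ 1
    put(1) @ H0 ⇒ s:=1
    H0 returns (4, 1)
    H1 returns (4, 1)
    H2 returns ((4, 1), ())
    H3 returns [((4, 1), ())]
= [((6, 1), ()), ((4, 1), ())]

Answer: 2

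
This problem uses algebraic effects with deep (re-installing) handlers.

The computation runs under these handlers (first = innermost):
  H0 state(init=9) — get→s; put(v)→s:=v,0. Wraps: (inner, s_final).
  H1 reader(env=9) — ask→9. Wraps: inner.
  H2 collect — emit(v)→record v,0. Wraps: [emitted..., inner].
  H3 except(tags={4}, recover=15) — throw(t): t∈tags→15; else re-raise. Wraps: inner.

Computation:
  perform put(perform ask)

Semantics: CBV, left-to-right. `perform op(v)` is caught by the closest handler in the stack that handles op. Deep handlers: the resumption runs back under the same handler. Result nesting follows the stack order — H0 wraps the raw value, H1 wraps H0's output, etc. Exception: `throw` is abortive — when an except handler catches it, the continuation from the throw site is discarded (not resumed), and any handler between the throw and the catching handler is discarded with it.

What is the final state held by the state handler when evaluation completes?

Step-by-step:
ask @ H1 ⇒ 9
put(9) @ H0 ⇒ s:=9
H0 returns (0, 9)
H1 returns (0, 9)
H2 returns [(0, 9)]
H3 returns [(0, 9)]
= [(0, 9)]

Answer: 9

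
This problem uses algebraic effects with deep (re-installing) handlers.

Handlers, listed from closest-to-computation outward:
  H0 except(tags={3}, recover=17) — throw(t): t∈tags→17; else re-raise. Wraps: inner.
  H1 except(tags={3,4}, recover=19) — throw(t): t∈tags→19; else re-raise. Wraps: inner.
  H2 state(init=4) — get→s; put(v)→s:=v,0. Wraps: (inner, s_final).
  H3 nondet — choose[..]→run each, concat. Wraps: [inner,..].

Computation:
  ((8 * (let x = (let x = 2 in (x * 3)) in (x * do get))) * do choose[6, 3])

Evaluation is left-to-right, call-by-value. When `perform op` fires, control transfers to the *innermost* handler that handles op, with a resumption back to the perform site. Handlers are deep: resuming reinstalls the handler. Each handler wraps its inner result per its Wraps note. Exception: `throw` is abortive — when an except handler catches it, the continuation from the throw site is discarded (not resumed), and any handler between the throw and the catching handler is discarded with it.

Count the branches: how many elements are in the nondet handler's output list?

Answer: 2

Evaluation trace:
get @ H2 ⇒ 4
choose[6, 3] @ H3
  branch[0] choose=6:
    H0 returns 1152
    H1 returns 1152
    H2 returns (1152, 4)
    H3 returns [(1152, 4)]
  branch[1] choose=3:
    H0 returns 576
    H1 returns 576
    H2 returns (576, 4)
    H3 returns [(576, 4)]
= [(1152, 4), (576, 4)]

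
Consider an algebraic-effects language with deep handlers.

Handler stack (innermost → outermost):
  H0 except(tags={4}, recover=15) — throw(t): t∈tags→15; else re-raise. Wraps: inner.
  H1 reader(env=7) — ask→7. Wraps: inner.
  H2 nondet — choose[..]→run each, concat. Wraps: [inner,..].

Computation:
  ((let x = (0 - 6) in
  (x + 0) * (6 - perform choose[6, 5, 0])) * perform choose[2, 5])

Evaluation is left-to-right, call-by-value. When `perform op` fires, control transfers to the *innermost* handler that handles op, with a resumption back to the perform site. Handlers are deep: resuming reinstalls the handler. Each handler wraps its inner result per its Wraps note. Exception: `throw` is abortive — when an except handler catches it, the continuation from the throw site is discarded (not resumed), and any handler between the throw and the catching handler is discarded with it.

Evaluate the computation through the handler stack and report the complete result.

Working:
choose[6, 5, 0] @ H2
  branch[0] choose=6:
    choose[2, 5] @ H2
      branch[0] choose=2:
        H0 returns 0
        H1 returns 0
        H2 returns [0]
      branch[1] choose=5:
        H0 returns 0
        H1 returns 0
        H2 returns [0]
  branch[1] choose=5:
    choose[2, 5] @ H2
      branch[0] choose=2:
        H0 returns -12
        H1 returns -12
        H2 returns [-12]
      branch[1] choose=5:
        H0 returns -30
        H1 returns -30
        H2 returns [-30]
  branch[2] choose=0:
    choose[2, 5] @ H2
      branch[0] choose=2:
        H0 returns -72
        H1 returns -72
        H2 returns [-72]
      branch[1] choose=5:
        H0 returns -180
        H1 returns -180
        H2 returns [-180]
= [0, 0, -12, -30, -72, -180]

Answer: [0, 0, -12, -30, -72, -180]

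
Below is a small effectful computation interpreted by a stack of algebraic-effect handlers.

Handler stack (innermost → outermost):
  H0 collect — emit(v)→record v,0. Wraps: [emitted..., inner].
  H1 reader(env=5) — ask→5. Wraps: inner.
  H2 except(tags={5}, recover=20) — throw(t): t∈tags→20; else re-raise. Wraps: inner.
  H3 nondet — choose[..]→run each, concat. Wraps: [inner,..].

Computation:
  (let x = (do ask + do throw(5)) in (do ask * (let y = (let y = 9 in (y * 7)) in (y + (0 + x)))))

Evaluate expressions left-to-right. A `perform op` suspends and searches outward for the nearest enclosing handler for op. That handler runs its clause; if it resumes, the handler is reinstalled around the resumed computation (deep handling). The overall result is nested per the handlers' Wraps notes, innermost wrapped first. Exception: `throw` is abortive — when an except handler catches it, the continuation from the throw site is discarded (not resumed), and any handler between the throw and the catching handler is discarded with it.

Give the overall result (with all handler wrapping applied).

Step-by-step:
ask @ H1 ⇒ 5
throw(5) @ H2 caught ⇒ 20
H3 returns [20]
= [20]

Answer: [20]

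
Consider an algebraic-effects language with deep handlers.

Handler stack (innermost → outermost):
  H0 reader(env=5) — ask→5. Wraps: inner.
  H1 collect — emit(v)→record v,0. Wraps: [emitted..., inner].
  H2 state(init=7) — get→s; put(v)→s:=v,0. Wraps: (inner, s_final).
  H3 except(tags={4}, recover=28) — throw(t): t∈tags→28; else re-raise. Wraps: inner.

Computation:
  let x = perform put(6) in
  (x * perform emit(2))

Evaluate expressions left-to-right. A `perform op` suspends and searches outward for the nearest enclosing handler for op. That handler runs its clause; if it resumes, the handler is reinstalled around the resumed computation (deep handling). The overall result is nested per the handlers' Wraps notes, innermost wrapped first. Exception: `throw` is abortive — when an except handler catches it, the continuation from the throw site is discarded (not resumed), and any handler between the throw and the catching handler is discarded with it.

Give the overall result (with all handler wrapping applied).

Evaluation trace:
put(6) @ H2 ⇒ s:=6
emit(2) @ H1 ⇒ out+=2
H0 returns 0
H1 returns [2, 0]
H2 returns ([2, 0], 6)
H3 returns ([2, 0], 6)
= ([2, 0], 6)

Answer: ([2, 0], 6)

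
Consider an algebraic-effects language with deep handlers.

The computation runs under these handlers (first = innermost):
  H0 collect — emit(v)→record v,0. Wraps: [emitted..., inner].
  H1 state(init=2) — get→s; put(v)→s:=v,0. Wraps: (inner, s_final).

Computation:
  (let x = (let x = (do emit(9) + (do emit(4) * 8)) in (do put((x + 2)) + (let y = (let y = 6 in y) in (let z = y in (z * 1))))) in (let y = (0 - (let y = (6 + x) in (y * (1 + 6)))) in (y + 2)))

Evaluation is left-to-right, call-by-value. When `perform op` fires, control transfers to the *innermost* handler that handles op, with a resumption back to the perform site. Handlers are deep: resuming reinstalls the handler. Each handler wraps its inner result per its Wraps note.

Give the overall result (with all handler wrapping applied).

Answer: ([9, 4, -82], 2)

Working:
emit(9) @ H0 ⇒ out+=9
emit(4) @ H0 ⇒ out+=4
put(2) @ H1 ⇒ s:=2
H0 returns [9, 4, -82]
H1 returns ([9, 4, -82], 2)
= ([9, 4, -82], 2)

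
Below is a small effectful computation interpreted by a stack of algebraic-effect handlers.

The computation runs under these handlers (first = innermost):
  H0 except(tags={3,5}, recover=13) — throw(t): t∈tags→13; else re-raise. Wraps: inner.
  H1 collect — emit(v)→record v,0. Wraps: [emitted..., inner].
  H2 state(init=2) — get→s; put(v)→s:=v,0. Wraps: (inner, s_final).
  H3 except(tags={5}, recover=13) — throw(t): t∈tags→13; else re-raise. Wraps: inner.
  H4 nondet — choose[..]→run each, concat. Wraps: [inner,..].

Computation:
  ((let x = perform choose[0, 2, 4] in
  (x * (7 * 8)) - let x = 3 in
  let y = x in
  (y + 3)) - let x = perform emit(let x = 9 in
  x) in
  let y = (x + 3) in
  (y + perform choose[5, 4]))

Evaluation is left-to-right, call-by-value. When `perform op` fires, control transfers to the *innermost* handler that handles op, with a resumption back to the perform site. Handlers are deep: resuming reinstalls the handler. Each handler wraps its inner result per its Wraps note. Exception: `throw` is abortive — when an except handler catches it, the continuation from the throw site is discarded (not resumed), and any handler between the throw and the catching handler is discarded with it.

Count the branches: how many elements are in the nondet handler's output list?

Step-by-step:
choose[0, 2, 4] @ H4
  branch[0] choose=0:
    emit(9) @ H1 ⇒ out+=9
    choose[5, 4] @ H4
      branch[0] choose=5:
        H0 returns -14
        H1 returns [9, -14]
        H2 returns ([9, -14], 2)
        H3 returns ([9, -14], 2)
        H4 returns [([9, -14], 2)]
      branch[1] choose=4:
        H0 returns -13
        H1 returns [9, -13]
        H2 returns ([9, -13], 2)
        H3 returns ([9, -13], 2)
        H4 returns [([9, -13], 2)]
  branch[1] choose=2:
    emit(9) @ H1 ⇒ out+=9
    choose[5, 4] @ H4
      branch[0] choose=5:
        H0 returns 98
        H1 returns [9, 98]
        H2 returns ([9, 98], 2)
        H3 returns ([9, 98], 2)
        H4 returns [([9, 98], 2)]
      branch[1] choose=4:
        H0 returns 99
        H1 returns [9, 99]
        H2 returns ([9, 99], 2)
        H3 returns ([9, 99], 2)
        H4 returns [([9, 99], 2)]
  branch[2] choose=4:
    emit(9) @ H1 ⇒ out+=9
    choose[5, 4] @ H4
      branch[0] choose=5:
        H0 returns 210
        H1 returns [9, 210]
        H2 returns ([9, 210], 2)
        H3 returns ([9, 210], 2)
        H4 returns [([9, 210], 2)]
      branch[1] choose=4:
        H0 returns 211
        H1 returns [9, 211]
        H2 returns ([9, 211], 2)
        H3 returns ([9, 211], 2)
        H4 returns [([9, 211], 2)]
= [([9, -14], 2), ([9, -13], 2), ([9, 98], 2), ([9, 99], 2), ([9, 210], 2), ([9, 211], 2)]

Answer: 6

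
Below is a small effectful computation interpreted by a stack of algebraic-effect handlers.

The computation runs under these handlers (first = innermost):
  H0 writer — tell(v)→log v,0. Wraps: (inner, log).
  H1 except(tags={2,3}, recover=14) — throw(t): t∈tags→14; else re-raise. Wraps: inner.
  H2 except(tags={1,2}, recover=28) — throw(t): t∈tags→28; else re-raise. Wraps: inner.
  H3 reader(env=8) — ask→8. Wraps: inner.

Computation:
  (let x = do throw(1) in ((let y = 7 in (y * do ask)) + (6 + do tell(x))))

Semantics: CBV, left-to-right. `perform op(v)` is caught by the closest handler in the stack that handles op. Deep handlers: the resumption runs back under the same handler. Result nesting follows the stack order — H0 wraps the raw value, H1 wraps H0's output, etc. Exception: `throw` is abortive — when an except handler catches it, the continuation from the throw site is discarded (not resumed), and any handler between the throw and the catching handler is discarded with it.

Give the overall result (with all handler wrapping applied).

Answer: 28

Evaluation trace:
throw(1) @ H1 re-raised
throw(1) @ H2 caught ⇒ 28
H3 returns 28
= 28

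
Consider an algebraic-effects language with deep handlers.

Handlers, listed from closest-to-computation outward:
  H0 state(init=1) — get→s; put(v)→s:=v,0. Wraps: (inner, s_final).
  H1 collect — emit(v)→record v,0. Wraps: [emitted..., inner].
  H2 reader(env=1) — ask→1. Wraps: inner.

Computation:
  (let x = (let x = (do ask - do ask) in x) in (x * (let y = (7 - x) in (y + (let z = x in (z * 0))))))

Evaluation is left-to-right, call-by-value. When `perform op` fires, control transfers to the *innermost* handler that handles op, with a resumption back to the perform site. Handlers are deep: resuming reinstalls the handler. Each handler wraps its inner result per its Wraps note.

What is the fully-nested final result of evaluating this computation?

Working:
ask @ H2 ⇒ 1
ask @ H2 ⇒ 1
H0 returns (0, 1)
H1 returns [(0, 1)]
H2 returns [(0, 1)]
= [(0, 1)]

Answer: [(0, 1)]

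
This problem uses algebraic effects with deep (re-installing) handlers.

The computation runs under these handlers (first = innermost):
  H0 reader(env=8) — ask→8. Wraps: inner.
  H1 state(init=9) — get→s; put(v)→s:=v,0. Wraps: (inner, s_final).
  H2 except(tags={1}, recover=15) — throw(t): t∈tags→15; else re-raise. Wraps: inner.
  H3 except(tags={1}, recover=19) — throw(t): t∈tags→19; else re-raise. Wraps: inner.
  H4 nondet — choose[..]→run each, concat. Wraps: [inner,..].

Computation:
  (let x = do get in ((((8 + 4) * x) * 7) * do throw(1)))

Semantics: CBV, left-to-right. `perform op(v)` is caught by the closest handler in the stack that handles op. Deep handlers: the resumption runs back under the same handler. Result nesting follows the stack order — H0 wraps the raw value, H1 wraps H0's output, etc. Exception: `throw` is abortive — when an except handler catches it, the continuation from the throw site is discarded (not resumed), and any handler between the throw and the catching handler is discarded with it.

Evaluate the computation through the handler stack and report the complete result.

Step-by-step:
get @ H1 ⇒ 9
throw(1) @ H2 caught ⇒ 15
H3 returns 15
H4 returns [15]
= [15]

Answer: [15]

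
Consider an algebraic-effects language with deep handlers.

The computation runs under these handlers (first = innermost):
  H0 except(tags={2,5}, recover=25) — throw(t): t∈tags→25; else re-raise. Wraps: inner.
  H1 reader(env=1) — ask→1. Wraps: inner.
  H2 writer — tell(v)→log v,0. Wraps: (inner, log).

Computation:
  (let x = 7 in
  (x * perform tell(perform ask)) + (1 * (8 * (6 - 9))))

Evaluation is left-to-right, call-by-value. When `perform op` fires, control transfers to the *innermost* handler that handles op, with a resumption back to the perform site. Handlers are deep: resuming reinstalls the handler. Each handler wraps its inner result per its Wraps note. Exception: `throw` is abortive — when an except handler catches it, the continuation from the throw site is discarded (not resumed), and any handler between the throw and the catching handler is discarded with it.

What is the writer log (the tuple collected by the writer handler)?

Answer: (1)

Working:
ask @ H1 ⇒ 1
tell(1) @ H2 ⇒ log+=1
H0 returns -24
H1 returns -24
H2 returns (-24, (1))
= (-24, (1))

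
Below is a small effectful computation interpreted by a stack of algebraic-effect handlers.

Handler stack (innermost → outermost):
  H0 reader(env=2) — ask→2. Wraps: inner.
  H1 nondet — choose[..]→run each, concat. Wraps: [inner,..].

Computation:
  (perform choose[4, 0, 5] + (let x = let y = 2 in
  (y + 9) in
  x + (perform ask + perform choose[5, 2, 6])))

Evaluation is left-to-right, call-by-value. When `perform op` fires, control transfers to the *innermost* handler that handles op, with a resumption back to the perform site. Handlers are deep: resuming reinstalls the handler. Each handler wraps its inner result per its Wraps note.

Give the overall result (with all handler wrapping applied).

Answer: [22, 19, 23, 18, 15, 19, 23, 20, 24]

Step-by-step:
choose[4, 0, 5] @ H1
  branch[0] choose=4:
    ask @ H0 ⇒ 2
    choose[5, 2, 6] @ H1
      branch[0] choose=5:
        H0 returns 22
        H1 returns [22]
      branch[1] choose=2:
        H0 returns 19
        H1 returns [19]
      branch[2] choose=6:
        H0 returns 23
        H1 returns [23]
  branch[1] choose=0:
    ask @ H0 ⇒ 2
    choose[5, 2, 6] @ H1
      branch[0] choose=5:
        H0 returns 18
        H1 returns [18]
      branch[1] choose=2:
        H0 returns 15
        H1 returns [15]
      branch[2] choose=6:
        H0 returns 19
        H1 returns [19]
  branch[2] choose=5:
    ask @ H0 ⇒ 2
    choose[5, 2, 6] @ H1
      branch[0] choose=5:
        H0 returns 23
        H1 returns [23]
      branch[1] choose=2:
        H0 returns 20
        H1 returns [20]
      branch[2] choose=6:
        H0 returns 24
        H1 returns [24]
= [22, 19, 23, 18, 15, 19, 23, 20, 24]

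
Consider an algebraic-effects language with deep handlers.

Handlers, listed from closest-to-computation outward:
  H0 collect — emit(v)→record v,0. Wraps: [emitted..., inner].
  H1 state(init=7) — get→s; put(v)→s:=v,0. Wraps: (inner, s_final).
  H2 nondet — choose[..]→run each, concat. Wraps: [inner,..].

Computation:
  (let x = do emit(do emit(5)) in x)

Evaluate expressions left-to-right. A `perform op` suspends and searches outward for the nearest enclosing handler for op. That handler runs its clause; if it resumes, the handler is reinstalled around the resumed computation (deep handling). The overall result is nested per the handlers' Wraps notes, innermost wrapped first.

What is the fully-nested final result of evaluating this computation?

Working:
emit(5) @ H0 ⇒ out+=5
emit(0) @ H0 ⇒ out+=0
H0 returns [5, 0, 0]
H1 returns ([5, 0, 0], 7)
H2 returns [([5, 0, 0], 7)]
= [([5, 0, 0], 7)]

Answer: [([5, 0, 0], 7)]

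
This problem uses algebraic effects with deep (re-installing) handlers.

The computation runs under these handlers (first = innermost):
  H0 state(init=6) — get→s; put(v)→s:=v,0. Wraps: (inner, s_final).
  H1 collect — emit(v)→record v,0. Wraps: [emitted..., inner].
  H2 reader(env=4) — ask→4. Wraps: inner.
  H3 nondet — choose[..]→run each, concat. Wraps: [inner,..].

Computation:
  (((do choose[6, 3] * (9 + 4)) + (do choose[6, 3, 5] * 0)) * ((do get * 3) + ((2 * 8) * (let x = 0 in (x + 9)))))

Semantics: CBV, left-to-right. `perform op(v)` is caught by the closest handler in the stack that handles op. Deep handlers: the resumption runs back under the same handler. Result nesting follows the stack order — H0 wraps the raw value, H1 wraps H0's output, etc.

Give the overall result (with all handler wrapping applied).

Answer: [[(12636, 6)], [(12636, 6)], [(12636, 6)], [(6318, 6)], [(6318, 6)], [(6318, 6)]]

Step-by-step:
choose[6, 3] @ H3
  branch[0] choose=6:
    choose[6, 3, 5] @ H3
      branch[0] choose=6:
        get @ H0 ⇒ 6
        H0 returns (12636, 6)
        H1 returns [(12636, 6)]
        H2 returns [(12636, 6)]
        H3 returns [[(12636, 6)]]
      branch[1] choose=3:
        get @ H0 ⇒ 6
        H0 returns (12636, 6)
        H1 returns [(12636, 6)]
        H2 returns [(12636, 6)]
        H3 returns [[(12636, 6)]]
      branch[2] choose=5:
        get @ H0 ⇒ 6
        H0 returns (12636, 6)
        H1 returns [(12636, 6)]
        H2 returns [(12636, 6)]
        H3 returns [[(12636, 6)]]
  branch[1] choose=3:
    choose[6, 3, 5] @ H3
      branch[0] choose=6:
        get @ H0 ⇒ 6
        H0 returns (6318, 6)
        H1 returns [(6318, 6)]
        H2 returns [(6318, 6)]
        H3 returns [[(6318, 6)]]
      branch[1] choose=3:
        get @ H0 ⇒ 6
        H0 returns (6318, 6)
        H1 returns [(6318, 6)]
        H2 returns [(6318, 6)]
        H3 returns [[(6318, 6)]]
      branch[2] choose=5:
        get @ H0 ⇒ 6
        H0 returns (6318, 6)
        H1 returns [(6318, 6)]
        H2 returns [(6318, 6)]
        H3 returns [[(6318, 6)]]
= [[(12636, 6)], [(12636, 6)], [(12636, 6)], [(6318, 6)], [(6318, 6)], [(6318, 6)]]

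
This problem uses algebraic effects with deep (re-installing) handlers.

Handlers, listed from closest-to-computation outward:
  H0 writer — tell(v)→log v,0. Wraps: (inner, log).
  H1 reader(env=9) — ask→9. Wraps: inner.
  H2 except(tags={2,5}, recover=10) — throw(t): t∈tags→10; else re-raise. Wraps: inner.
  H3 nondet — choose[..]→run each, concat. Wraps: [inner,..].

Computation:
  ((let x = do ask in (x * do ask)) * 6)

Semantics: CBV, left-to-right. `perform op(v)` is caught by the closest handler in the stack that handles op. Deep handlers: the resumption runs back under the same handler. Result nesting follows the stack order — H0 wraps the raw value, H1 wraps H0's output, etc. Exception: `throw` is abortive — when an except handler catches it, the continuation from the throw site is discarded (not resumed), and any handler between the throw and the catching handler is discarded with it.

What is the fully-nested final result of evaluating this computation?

Working:
ask @ H1 ⇒ 9
ask @ H1 ⇒ 9
H0 returns (486, ())
H1 returns (486, ())
H2 returns (486, ())
H3 returns [(486, ())]
= [(486, ())]

Answer: [(486, ())]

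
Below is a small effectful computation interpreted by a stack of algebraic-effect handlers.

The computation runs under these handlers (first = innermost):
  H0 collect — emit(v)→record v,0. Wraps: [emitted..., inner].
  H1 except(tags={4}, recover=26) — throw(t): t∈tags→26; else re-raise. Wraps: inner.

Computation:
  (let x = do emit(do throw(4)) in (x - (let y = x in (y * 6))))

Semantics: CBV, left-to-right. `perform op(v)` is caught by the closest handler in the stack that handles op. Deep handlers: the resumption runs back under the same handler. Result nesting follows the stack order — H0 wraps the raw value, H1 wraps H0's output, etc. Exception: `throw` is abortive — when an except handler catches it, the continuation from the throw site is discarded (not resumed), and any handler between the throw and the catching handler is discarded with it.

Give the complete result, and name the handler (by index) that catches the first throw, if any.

Answer: 26 ; first throw caught by: H1

Step-by-step:
throw(4) @ H1 caught ⇒ 26
= 26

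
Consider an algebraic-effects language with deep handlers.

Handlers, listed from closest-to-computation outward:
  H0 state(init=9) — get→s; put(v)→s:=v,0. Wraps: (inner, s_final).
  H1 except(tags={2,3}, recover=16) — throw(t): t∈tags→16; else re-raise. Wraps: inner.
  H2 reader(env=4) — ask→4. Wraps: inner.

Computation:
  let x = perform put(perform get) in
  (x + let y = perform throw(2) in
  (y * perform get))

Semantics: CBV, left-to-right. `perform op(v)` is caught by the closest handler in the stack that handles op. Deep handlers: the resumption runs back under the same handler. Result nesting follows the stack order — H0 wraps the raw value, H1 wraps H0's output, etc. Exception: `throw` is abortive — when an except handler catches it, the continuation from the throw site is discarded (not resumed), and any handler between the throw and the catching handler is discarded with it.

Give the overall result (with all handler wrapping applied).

Answer: 16

Evaluation trace:
get @ H0 ⇒ 9
put(9) @ H0 ⇒ s:=9
throw(2) @ H1 caught ⇒ 16
H2 returns 16
= 16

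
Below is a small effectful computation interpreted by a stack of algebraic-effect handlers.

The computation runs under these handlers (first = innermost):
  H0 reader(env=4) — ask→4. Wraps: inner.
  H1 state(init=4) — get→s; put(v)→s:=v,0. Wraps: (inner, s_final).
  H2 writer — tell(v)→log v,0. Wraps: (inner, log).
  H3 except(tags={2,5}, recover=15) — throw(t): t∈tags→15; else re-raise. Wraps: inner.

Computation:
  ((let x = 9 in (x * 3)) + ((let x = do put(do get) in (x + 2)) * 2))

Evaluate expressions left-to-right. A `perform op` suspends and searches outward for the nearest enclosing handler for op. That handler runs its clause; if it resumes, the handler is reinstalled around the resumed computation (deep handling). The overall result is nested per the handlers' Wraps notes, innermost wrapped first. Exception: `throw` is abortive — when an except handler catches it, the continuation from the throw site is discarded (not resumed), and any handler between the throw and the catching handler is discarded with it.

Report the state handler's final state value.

Answer: 4

Evaluation trace:
get @ H1 ⇒ 4
put(4) @ H1 ⇒ s:=4
H0 returns 31
H1 returns (31, 4)
H2 returns ((31, 4), ())
H3 returns ((31, 4), ())
= ((31, 4), ())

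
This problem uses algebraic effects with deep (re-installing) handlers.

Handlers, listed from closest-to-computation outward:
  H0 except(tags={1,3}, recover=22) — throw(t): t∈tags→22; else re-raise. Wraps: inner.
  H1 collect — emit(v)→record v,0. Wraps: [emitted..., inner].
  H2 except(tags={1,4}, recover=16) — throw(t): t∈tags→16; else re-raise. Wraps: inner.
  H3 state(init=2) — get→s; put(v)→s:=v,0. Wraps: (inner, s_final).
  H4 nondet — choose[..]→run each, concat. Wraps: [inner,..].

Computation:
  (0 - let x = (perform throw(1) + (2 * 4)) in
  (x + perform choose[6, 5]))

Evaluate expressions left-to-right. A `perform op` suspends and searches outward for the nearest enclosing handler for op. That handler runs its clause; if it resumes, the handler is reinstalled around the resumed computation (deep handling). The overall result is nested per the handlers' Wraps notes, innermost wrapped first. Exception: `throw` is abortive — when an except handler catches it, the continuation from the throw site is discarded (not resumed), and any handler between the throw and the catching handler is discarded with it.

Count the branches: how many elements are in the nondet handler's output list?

Evaluation trace:
throw(1) @ H0 caught ⇒ 22
H1 returns [22]
H2 returns [22]
H3 returns ([22], 2)
H4 returns [([22], 2)]
= [([22], 2)]

Answer: 1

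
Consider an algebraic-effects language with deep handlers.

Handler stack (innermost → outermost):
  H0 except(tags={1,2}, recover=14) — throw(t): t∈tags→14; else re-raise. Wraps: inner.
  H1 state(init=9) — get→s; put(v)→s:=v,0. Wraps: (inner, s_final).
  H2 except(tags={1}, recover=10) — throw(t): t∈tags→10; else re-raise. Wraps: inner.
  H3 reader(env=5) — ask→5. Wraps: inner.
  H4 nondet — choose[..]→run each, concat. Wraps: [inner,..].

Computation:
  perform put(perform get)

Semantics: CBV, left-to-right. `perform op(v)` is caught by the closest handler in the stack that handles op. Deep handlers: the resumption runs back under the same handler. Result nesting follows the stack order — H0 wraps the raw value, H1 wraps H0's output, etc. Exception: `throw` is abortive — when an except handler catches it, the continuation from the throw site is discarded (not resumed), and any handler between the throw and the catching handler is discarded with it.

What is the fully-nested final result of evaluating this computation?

Step-by-step:
get @ H1 ⇒ 9
put(9) @ H1 ⇒ s:=9
H0 returns 0
H1 returns (0, 9)
H2 returns (0, 9)
H3 returns (0, 9)
H4 returns [(0, 9)]
= [(0, 9)]

Answer: [(0, 9)]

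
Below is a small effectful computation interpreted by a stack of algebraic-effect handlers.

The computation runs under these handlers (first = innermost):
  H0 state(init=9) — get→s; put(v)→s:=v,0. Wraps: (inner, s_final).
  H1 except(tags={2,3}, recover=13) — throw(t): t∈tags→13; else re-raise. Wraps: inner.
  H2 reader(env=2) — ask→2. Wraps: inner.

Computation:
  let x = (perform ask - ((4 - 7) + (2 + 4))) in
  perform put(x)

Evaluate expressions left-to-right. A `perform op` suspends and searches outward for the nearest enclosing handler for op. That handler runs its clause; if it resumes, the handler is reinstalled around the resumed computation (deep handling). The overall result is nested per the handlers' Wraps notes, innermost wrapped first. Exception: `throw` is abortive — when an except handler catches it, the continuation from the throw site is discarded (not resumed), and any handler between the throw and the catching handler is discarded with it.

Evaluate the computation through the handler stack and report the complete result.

Step-by-step:
ask @ H2 ⇒ 2
put(-1) @ H0 ⇒ s:=-1
H0 returns (0, -1)
H1 returns (0, -1)
H2 returns (0, -1)
= (0, -1)

Answer: (0, -1)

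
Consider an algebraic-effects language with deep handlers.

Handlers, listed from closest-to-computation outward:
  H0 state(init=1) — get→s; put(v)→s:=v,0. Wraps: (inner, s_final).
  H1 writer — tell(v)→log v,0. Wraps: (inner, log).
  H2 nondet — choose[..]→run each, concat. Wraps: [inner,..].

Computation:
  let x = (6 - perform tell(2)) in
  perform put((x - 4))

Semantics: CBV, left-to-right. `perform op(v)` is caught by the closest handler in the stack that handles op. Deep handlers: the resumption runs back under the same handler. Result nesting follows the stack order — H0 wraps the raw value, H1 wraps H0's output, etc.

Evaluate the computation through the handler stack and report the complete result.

Step-by-step:
tell(2) @ H1 ⇒ log+=2
put(2) @ H0 ⇒ s:=2
H0 returns (0, 2)
H1 returns ((0, 2), (2))
H2 returns [((0, 2), (2))]
= [((0, 2), (2))]

Answer: [((0, 2), (2))]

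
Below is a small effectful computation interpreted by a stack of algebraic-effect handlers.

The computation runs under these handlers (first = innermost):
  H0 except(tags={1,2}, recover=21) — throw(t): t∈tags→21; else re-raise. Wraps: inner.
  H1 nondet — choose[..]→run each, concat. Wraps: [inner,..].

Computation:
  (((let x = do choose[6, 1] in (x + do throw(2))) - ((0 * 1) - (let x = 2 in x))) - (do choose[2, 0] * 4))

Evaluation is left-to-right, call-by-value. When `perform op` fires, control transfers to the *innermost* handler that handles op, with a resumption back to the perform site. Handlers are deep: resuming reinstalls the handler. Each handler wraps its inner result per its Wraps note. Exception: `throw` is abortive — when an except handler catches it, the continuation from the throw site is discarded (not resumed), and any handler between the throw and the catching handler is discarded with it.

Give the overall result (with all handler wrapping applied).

Answer: [21, 21]

Step-by-step:
choose[6, 1] @ H1
  branch[0] choose=6:
    throw(2) @ H0 caught ⇒ 21
    H1 returns [21]
  branch[1] choose=1:
    throw(2) @ H0 caught ⇒ 21
    H1 returns [21]
= [21, 21]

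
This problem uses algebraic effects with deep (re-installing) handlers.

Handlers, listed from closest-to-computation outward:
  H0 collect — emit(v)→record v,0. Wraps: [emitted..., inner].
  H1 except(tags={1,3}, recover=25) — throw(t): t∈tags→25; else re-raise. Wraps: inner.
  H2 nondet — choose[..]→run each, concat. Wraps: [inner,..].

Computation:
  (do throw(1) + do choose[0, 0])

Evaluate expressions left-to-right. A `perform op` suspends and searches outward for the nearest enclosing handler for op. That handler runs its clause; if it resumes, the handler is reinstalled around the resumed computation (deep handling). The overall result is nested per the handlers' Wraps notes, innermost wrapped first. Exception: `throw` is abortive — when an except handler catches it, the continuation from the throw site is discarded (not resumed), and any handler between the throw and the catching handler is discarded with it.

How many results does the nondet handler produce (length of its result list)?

Evaluation trace:
throw(1) @ H1 caught ⇒ 25
H2 returns [25]
= [25]

Answer: 1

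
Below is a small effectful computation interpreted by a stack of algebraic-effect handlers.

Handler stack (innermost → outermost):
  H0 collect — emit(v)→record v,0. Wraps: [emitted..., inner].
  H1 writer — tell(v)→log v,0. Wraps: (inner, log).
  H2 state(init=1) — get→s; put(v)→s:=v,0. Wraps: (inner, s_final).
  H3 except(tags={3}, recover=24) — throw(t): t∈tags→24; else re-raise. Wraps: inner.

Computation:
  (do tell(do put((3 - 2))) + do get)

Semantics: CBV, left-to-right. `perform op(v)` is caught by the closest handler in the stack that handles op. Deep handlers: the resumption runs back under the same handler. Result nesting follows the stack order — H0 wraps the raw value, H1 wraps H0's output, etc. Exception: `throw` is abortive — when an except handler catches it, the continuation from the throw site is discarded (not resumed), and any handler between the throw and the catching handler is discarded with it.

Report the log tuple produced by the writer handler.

Evaluation trace:
put(1) @ H2 ⇒ s:=1
tell(0) @ H1 ⇒ log+=0
get @ H2 ⇒ 1
H0 returns [1]
H1 returns ([1], (0))
H2 returns (([1], (0)), 1)
H3 returns (([1], (0)), 1)
= (([1], (0)), 1)

Answer: (0)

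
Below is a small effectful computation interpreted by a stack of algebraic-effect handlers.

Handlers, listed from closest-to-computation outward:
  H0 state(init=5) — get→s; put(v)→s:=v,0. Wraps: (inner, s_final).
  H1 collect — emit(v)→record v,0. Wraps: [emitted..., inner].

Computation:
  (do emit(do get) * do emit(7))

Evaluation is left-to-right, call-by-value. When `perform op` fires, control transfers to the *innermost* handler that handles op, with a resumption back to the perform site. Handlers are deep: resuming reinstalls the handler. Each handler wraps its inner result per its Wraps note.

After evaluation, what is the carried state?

Answer: 5

Step-by-step:
get @ H0 ⇒ 5
emit(5) @ H1 ⇒ out+=5
emit(7) @ H1 ⇒ out+=7
H0 returns (0, 5)
H1 returns [5, 7, (0, 5)]
= [5, 7, (0, 5)]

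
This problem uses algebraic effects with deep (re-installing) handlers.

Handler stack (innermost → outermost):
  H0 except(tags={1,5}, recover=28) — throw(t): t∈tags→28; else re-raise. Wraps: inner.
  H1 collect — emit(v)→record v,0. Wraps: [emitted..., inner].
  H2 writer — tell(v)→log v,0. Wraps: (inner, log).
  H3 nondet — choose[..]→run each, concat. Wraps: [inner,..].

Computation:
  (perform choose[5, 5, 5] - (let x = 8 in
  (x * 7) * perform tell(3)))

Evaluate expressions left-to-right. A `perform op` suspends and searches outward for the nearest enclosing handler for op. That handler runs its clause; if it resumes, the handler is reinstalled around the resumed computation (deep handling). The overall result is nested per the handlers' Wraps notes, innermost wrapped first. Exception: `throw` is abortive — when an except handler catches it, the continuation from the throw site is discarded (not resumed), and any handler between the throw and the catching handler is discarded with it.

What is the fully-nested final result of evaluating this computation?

Working:
choose[5, 5, 5] @ H3
  branch[0] choose=5:
    tell(3) @ H2 ⇒ log+=3
    H0 returns 5
    H1 returns [5]
    H2 returns ([5], (3))
    H3 returns [([5], (3))]
  branch[1] choose=5:
    tell(3) @ H2 ⇒ log+=3
    H0 returns 5
    H1 returns [5]
    H2 returns ([5], (3))
    H3 returns [([5], (3))]
  branch[2] choose=5:
    tell(3) @ H2 ⇒ log+=3
    H0 returns 5
    H1 returns [5]
    H2 returns ([5], (3))
    H3 returns [([5], (3))]
= [([5], (3)), ([5], (3)), ([5], (3))]

Answer: [([5], (3)), ([5], (3)), ([5], (3))]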